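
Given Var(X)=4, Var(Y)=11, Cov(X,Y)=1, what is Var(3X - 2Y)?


Var(3X - 2Y) = 3^2*Var(X) + (-2)^2*Var(Y) + 2*3*(-2)*Cov(X,Y)
= 9*4 + 4*11 - 12*1
= 36 + 44 - 12 = 68

68


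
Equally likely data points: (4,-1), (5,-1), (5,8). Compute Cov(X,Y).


E[X]=14/3, E[Y]=2, E[XY]=31/3
Cov(X,Y) = E[XY] - E[X]E[Y] = 31/3 - 14/3*2 = 1

1


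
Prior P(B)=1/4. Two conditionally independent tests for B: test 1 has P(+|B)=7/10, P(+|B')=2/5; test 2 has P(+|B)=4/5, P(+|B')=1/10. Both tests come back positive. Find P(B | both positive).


After test 1: P(+) = 7/10*1/4 + 2/5*3/4 = 19/40
P(B|+) = (7/40)/(19/40) = 7/19
After test 2 (use post1 as new prior): P(+) = 4/5*7/19 + 1/10*12/19 = 34/95
P(B|+,+) = (28/95)/(34/95) = 14/17

14/17


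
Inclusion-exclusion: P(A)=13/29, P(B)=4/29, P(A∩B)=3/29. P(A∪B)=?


P(A∪B) = P(A) + P(B) - P(A∩B)
= 13/29 + 4/29 - 3/29 = 14/29

14/29


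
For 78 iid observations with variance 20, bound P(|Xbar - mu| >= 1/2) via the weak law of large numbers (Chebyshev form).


Var(Xbar) = Var(X)/n = 20/78
Chebyshev: P(|Xbar-mu| >= 1/2) <= Var(Xbar)/(1/2)^2 = (10/39)/(1/4) = 40/39
Bound exceeds 1, so trivial bound: 1

1


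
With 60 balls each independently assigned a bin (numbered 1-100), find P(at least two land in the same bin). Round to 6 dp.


P(all different) = prod((100-i)/100 for i=0..59) = 0.000000
P(at least one match) = 1 - 0.000000 = 1.000000

1.000000


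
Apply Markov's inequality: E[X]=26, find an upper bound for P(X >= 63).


Markov: P(X >= a) <= E[X]/a
P(X >= 63) <= 26/63

26/63


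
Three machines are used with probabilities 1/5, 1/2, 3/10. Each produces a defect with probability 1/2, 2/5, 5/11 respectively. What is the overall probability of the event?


P(A) = P(A|B1)P(B1) + P(A|B2)P(B2) + P(A|B3)P(B3)
= 1/2*1/5 + 2/5*1/2 + 5/11*3/10
= 1/10 + 1/5 + 3/22 = 24/55

24/55


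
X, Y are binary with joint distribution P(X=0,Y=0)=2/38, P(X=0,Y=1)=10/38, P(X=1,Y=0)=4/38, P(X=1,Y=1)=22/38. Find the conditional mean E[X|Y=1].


P(Y=1) = 32/38
E[X|Y=1] = (0*10 + 1*22)/32 = 22/32 = 11/16

11/16


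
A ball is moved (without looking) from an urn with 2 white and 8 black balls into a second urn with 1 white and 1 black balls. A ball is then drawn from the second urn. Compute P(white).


P(transfer white) = 2/10 = 1/5; P(transfer black) = 4/5
If white transferred: Urn II has 2 white of 3, so P(white|white moved) = 2/3
If black transferred: Urn II has 1 white of 3, so P(white|black moved) = 1/3
By total probability: P(white) = 1/5*2/3 + 4/5*1/3 = 2/5

2/5


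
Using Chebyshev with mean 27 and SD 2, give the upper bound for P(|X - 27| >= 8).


k = 8/2 = 4
Chebyshev: P(|X-mu| >= k*sigma) <= 1/k^2 = 1/4^2 = 1/16

1/16


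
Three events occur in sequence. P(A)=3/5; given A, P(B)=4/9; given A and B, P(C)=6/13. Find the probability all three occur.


P(A∩B∩C) = P(A) * P(B|A) * P(C|A∩B)
= 3/5 * 4/9 * 6/13
= 4/15 * 6/13 = 8/65

8/65


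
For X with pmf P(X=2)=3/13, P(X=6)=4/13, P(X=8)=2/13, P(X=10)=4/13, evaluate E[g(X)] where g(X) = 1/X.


E[1/X] = sum(g(x)*P(x))
= 1/2*3/13 + 1/6*4/13 + 1/8*2/13 + 1/10*4/13
= 13/60

13/60


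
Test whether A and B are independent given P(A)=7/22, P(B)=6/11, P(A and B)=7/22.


P(A)*P(B) = 7/22*6/11 = 21/121
P(A∩B) = 7/22 != 21/121, so not independent

No, A and B are not independent


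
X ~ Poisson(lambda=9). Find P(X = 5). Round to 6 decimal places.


P(X=5) = e^(-9) * 9^5 / 5!
≈ 0.0001234098041 * 59049 / 120
≈ 0.060727

0.060727


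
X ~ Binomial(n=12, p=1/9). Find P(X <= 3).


P(X<=3) = P(X=0) + P(X=1) + P(X=2) + P(X=3)
= 68719476736/282429536481 + 34359738368/94143178827 + 23622320128/94143178827 + 29527900160/282429536481
= 90731184128/94143178827

90731184128/94143178827


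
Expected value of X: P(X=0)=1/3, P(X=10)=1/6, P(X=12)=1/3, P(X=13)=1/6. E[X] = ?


E[X] = sum(x * P(x))
= 0*1/3 + 10*1/6 + 12*1/3 + 13*1/6
= 47/6

47/6


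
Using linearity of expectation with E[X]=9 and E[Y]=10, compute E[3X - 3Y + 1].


E[3X - 3Y + 1] = 3*E[X] - 3*E[Y] + 1
= (3)*(9) + (-3)*(10) + (1)
= 27 - 30 + 1 = -2

-2


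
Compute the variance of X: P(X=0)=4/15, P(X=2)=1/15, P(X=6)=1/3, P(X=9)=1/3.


E[X] = 77/15, E[X^2] = 589/15
Var(X) = E[X^2] - (E[X])^2 = 589/15 - (77/15)^2 = 2906/225

2906/225


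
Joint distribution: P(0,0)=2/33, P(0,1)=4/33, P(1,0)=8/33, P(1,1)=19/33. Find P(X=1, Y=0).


Read from table: P(X=1, Y=0) = 8/33

8/33


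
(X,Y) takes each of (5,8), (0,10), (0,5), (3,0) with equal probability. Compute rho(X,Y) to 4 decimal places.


Cov(X,Y) = -1.5000, Var(X) = 4.5000, Var(Y) = 14.1875
rho = Cov/(sqrt(VarX)*sqrt(VarY)) = -0.1877

-0.1877


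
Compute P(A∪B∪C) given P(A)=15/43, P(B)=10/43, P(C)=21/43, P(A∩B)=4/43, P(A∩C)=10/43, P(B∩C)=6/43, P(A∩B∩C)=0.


P(A∪B∪C) = P(A)+P(B)+P(C) - P(AB)-P(AC)-P(BC) + P(ABC)
= 15/43+10/43+21/43 - 4/43-10/43-6/43 + 0
= 26/43

26/43


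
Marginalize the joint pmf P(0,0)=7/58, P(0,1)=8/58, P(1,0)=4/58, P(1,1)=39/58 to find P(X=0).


P(X=0) = P(0,0)+P(0,1) = 7/58 + 8/58 = 15/58

15/58


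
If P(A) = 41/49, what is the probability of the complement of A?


P(A') = 1 - P(A) = 1 - 41/49 = 8/49

8/49


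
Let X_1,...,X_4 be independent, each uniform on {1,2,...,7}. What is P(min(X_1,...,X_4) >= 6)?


P(min >= 6) = P(all X_i >= 6) = (P(X_1 >= 6))^4
= (2/7)^4 = 16/2401

16/2401


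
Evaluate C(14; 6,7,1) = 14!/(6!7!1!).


14! = 87178291200
Denominator: 6!=720 * 7!=5040 * 1!=1
Coefficient = 87178291200 / 3628800 = 24024

24024


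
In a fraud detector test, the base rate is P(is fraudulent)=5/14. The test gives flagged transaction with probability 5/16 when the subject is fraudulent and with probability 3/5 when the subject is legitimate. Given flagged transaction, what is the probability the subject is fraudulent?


P(A) = P(A|B)P(B) + P(A|B')P(B') = 5/16*5/14 + 3/5*9/14 = 557/1120
P(B|A) = P(A|B)P(B)/P(A) = (25/224)/(557/1120) = 125/557

125/557


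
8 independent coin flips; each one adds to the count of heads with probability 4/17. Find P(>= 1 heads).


P(at least one) = 1 - P(none)
P(none) = (1 - 4/17)^8 = (13/17)^8 = 815730721/6975757441
P(at least one) = 1 - 815730721/6975757441 = 6160026720/6975757441

6160026720/6975757441


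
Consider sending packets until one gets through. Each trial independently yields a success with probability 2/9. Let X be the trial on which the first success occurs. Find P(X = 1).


P(X=1) = (1-p)^0 * p = (7/9)^0 * 2/9
= 1 * 2/9 = 2/9

2/9


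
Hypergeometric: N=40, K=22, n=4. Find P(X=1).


P(X=1) = C(22,1)*C(18,3) / C(40,4)
= 22*816 / 91390
= 17952/91390 = 8976/45695

8976/45695


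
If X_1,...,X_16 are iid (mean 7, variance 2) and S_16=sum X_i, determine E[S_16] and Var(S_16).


E[S_n] = n*mu = 16*7 = 112
Var(S_n) = n*sigma^2 = 16*2 = 32

E[S_16]=112, Var(S_16)=32


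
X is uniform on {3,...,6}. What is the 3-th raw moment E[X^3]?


E[X^3] = (1/4) * sum(x^3 for x=3..6)
= 432/4 = 108

108


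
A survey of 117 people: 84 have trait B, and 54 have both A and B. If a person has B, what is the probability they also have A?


P(A|B) = P(A∩B)/P(B) = (54/117)/(84/117) = 54/84 = 9/14

9/14


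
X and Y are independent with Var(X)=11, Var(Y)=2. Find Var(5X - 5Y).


Independence => Cov(X,Y)=0
Var(5X - 5Y) = 5^2*Var(X) + (-5)^2*Var(Y)
= 25*11 + 25*2 = 325

325


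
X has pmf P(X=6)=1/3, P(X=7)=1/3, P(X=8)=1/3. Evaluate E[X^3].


E[X^3] = sum(x^3 * P(x))
= 216*1/3 + 343*1/3 + 512*1/3
= 357

357


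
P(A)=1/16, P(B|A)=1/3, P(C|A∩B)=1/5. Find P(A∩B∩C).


P(A∩B∩C) = P(A) * P(B|A) * P(C|A∩B)
= 1/16 * 1/3 * 1/5
= 1/48 * 1/5 = 1/240

1/240


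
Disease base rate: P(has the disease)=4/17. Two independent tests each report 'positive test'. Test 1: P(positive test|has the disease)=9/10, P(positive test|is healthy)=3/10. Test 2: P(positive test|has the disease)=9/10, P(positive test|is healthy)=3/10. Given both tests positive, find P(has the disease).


After test 1: P(+) = 9/10*4/17 + 3/10*13/17 = 15/34
P(B|+) = (18/85)/(15/34) = 12/25
After test 2 (use post1 as new prior): P(+) = 9/10*12/25 + 3/10*13/25 = 147/250
P(B|+,+) = (54/125)/(147/250) = 36/49

36/49


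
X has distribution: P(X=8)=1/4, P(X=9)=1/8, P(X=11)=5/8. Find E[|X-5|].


E[|X-5|] = sum(g(x)*P(x))
= 3*1/4 + 4*1/8 + 6*5/8
= 5

5


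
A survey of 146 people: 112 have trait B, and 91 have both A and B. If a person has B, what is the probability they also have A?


P(A|B) = P(A∩B)/P(B) = (91/146)/(112/146) = 91/112 = 13/16

13/16


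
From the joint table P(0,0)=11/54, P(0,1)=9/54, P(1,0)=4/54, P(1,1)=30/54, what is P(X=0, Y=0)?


Read from table: P(X=0, Y=0) = 11/54

11/54


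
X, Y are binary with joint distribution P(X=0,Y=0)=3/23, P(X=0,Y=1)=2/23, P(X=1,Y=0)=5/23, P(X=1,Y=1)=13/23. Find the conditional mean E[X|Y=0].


P(Y=0) = 8/23
E[X|Y=0] = (0*3 + 1*5)/8 = 5/8

5/8


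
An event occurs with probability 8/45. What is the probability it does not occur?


P(A') = 1 - P(A) = 1 - 8/45 = 37/45

37/45


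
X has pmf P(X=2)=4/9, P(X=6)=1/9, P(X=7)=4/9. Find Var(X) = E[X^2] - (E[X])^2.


E[X] = 14/3, E[X^2] = 248/9
Var(X) = E[X^2] - (E[X])^2 = 248/9 - (14/3)^2 = 52/9

52/9


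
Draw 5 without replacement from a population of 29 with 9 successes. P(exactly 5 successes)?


P(X=5) = C(9,5)*C(20,0) / C(29,5)
= 126*1 / 118755
= 126/118755 = 2/1885

2/1885


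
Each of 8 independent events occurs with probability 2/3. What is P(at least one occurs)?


P(at least one) = 1 - P(none)
P(none) = (1 - 2/3)^8 = (1/3)^8 = 1/6561
P(at least one) = 1 - 1/6561 = 6560/6561

6560/6561


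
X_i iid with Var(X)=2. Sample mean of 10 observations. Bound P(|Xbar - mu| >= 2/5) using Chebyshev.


Var(Xbar) = Var(X)/n = 2/10
Chebyshev: P(|Xbar-mu| >= 2/5) <= Var(Xbar)/(2/5)^2 = (1/5)/(4/25) = 5/4
Bound exceeds 1, so trivial bound: 1

1


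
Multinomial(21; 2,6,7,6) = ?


21! = 51090942171709440000
Denominator: 2!=2 * 6!=720 * 7!=5040 * 6!=720
Coefficient = 51090942171709440000 / 5225472000 = 9777287520

9777287520


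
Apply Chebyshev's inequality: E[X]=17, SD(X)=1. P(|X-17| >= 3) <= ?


k = 3/1 = 3
Chebyshev: P(|X-mu| >= k*sigma) <= 1/k^2 = 1/3^2 = 1/9

1/9


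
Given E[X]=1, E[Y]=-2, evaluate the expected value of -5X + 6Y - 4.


E[-5X + 6Y - 4] = -5*E[X] + 6*E[Y] - 4
= (-5)*(1) + (6)*(-2) + (-4)
= -5 - 12 - 4 = -21

-21


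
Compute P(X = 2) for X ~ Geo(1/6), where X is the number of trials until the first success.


P(X=2) = (1-p)^1 * p = (5/6)^1 * 1/6
= 5/6 * 1/6 = 5/36

5/36


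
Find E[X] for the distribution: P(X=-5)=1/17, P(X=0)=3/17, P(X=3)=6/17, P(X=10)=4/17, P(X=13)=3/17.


E[X] = sum(x * P(x))
= -5*1/17 + 0*3/17 + 3*6/17 + 10*4/17 + 13*3/17
= 92/17

92/17


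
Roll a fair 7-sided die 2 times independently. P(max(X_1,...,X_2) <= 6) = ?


P(max <= 6) = P(all X_i <= 6) = (P(X_1 <= 6))^2
= (6/7)^2 = 36/49

36/49


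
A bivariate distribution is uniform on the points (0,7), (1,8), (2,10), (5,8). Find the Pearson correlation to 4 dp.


Cov(X,Y) = 0.5000, Var(X) = 3.5000, Var(Y) = 1.1875
rho = Cov/(sqrt(VarX)*sqrt(VarY)) = 0.2453

0.2453


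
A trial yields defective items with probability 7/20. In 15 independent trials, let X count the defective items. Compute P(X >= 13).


P(X>=13) = P(X=13) + P(X=14) + P(X=15)
= 343859097934443/6553600000000000000 + 26450699841111/6553600000000000000 + 4747561509943/32768000000000000000
= 1856296550387713/32768000000000000000

1856296550387713/32768000000000000000


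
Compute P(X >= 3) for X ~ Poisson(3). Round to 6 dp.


P(X>=3) = 1 - P(X<=2) = 1 - (e^(-3)*3^0/0! + e^(-3)*3^1/1! + e^(-3)*3^2/2!)
≈ 1 - (0.0497870684 + 0.1493612051 + 0.2240418077)
= 1 - 0.4231900812 = 0.5768099188
≈ 0.576810

0.576810


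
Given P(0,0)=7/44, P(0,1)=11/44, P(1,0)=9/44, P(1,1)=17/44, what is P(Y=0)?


P(Y=0) = P(0,0)+P(1,0) = 7/44 + 9/44 = 16/44 = 4/11

4/11


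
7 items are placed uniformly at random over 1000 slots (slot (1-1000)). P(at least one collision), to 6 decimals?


P(all different) = prod((1000-i)/1000 for i=0..6) = 0.979174
P(at least one match) = 1 - 0.979174 = 0.020826

0.020826


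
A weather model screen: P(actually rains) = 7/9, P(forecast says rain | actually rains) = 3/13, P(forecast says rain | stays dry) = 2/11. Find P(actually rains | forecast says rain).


P(A) = P(A|B)P(B) + P(A|B')P(B') = 3/13*7/9 + 2/11*2/9 = 283/1287
P(B|A) = P(A|B)P(B)/P(A) = (7/39)/(283/1287) = 231/283

231/283


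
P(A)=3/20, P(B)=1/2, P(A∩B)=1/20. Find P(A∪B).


P(A∪B) = P(A) + P(B) - P(A∩B)
= 3/20 + 1/2 - 1/20 = 3/5

3/5


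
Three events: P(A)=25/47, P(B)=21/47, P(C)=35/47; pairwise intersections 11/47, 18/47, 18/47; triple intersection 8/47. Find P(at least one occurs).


P(A∪B∪C) = P(A)+P(B)+P(C) - P(AB)-P(AC)-P(BC) + P(ABC)
= 25/47+21/47+35/47 - 11/47-18/47-18/47 + 8/47
= 42/47

42/47


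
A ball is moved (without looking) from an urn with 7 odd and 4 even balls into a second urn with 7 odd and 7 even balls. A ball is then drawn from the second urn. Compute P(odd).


P(transfer odd) = 7/11; P(transfer even) = 4/11
If odd transferred: Urn II has 8 odd of 15, so P(odd|odd moved) = 8/15
If even transferred: Urn II has 7 odd of 15, so P(odd|even moved) = 7/15
By total probability: P(odd) = 7/11*8/15 + 4/11*7/15 = 28/55

28/55


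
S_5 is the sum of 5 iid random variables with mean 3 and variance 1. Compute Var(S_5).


By independence, Var(S_n) = n*Var(X_1) = 5*1 = 5

5


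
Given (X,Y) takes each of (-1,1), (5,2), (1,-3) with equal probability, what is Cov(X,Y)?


E[X]=5/3, E[Y]=0, E[XY]=2
Cov(X,Y) = E[XY] - E[X]E[Y] = 2 - 5/3*0 = 2

2


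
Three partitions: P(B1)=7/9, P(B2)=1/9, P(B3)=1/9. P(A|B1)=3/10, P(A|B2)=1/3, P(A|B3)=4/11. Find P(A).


P(A) = P(A|B1)P(B1) + P(A|B2)P(B2) + P(A|B3)P(B3)
= 3/10*7/9 + 1/3*1/9 + 4/11*1/9
= 7/30 + 1/27 + 4/99 = 923/2970

923/2970


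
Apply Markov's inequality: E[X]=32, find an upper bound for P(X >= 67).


Markov: P(X >= a) <= E[X]/a
P(X >= 67) <= 32/67

32/67


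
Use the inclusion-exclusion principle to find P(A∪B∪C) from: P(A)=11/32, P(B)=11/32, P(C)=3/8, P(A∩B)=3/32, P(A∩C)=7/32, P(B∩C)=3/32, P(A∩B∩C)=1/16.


P(A∪B∪C) = P(A)+P(B)+P(C) - P(AB)-P(AC)-P(BC) + P(ABC)
= 11/32+11/32+3/8 - 3/32-7/32-3/32 + 1/16
= 23/32

23/32


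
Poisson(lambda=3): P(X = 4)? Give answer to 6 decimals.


P(X=4) = e^(-3) * 3^4 / 4!
≈ 0.04978706837 * 81 / 24
≈ 0.168031

0.168031


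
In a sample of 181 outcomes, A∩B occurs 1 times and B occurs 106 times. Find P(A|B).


P(A|B) = P(A∩B)/P(B) = (1/181)/(106/181) = 1/106

1/106


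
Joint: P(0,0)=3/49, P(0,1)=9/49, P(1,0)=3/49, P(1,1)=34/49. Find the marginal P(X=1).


P(X=1) = P(1,0)+P(1,1) = 3/49 + 34/49 = 37/49

37/49


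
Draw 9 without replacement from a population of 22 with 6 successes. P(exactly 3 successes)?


P(X=3) = C(6,3)*C(16,6) / C(22,9)
= 20*8008 / 497420
= 160160/497420 = 104/323

104/323


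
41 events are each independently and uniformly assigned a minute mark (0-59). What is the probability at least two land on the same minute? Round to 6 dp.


P(all different) = prod((60-i)/60 for i=0..40) = 0.000000
P(at least one match) = 1 - 0.000000 = 1.000000

1.000000


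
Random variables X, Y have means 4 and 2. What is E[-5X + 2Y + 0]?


E[-5X + 2Y + 0] = -5*E[X] + 2*E[Y] + 0
= (-5)*(4) + (2)*(2) + (0)
= -20 + 4 + 0 = -16

-16


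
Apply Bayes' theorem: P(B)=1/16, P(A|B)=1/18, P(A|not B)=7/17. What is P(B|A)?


P(A) = P(A|B)P(B) + P(A|B')P(B') = 1/18*1/16 + 7/17*15/16 = 1907/4896
P(B|A) = P(A|B)P(B)/P(A) = (1/288)/(1907/4896) = 17/1907

17/1907


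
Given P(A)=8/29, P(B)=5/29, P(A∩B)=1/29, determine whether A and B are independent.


P(A)*P(B) = 8/29*5/29 = 40/841
P(A∩B) = 1/29 != 40/841, so not independent

No, A and B are not independent


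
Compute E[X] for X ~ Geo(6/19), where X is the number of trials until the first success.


For geometric (trials until first success), E[X] = 1/p = 1/(6/19) = 19/6

19/6


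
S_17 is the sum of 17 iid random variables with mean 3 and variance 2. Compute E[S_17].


E[S_n] = n*E[X_1] = 17*3 = 51

51


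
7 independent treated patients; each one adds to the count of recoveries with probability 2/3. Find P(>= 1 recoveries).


P(at least one) = 1 - P(none)
P(none) = (1 - 2/3)^7 = (1/3)^7 = 1/2187
P(at least one) = 1 - 1/2187 = 2186/2187

2186/2187


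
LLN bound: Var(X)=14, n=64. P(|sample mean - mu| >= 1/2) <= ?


Var(Xbar) = Var(X)/n = 14/64
Chebyshev: P(|Xbar-mu| >= 1/2) <= Var(Xbar)/(1/2)^2 = (7/32)/(1/4) = 7/8

7/8


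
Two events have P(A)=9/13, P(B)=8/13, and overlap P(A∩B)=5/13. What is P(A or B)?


P(A∪B) = P(A) + P(B) - P(A∩B)
= 9/13 + 8/13 - 5/13 = 12/13

12/13


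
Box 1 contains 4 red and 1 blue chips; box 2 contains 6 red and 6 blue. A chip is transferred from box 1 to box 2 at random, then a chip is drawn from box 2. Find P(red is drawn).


P(transfer red) = 4/5; P(transfer blue) = 1/5
If red transferred: Urn II has 7 red of 13, so P(red|red moved) = 7/13
If blue transferred: Urn II has 6 red of 13, so P(red|blue moved) = 6/13
By total probability: P(red) = 4/5*7/13 + 1/5*6/13 = 34/65

34/65


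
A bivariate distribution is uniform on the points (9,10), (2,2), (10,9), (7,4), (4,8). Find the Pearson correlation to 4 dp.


Cov(X,Y) = 6.5600, Var(X) = 9.0400, Var(Y) = 9.4400
rho = Cov/(sqrt(VarX)*sqrt(VarY)) = 0.7101

0.7101


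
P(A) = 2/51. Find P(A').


P(A') = 1 - P(A) = 1 - 2/51 = 49/51

49/51


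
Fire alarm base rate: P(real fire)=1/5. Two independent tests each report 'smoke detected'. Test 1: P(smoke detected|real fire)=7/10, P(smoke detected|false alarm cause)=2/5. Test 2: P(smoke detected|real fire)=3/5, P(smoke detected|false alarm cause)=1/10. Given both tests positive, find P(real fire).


After test 1: P(+) = 7/10*1/5 + 2/5*4/5 = 23/50
P(B|+) = (7/50)/(23/50) = 7/23
After test 2 (use post1 as new prior): P(+) = 3/5*7/23 + 1/10*16/23 = 29/115
P(B|+,+) = (21/115)/(29/115) = 21/29

21/29


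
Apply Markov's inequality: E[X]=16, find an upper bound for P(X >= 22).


Markov: P(X >= a) <= E[X]/a
P(X >= 22) <= 16/22 = 8/11

8/11


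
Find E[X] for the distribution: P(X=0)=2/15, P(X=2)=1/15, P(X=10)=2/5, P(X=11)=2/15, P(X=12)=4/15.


E[X] = sum(x * P(x))
= 0*2/15 + 2*1/15 + 10*2/5 + 11*2/15 + 12*4/15
= 44/5

44/5


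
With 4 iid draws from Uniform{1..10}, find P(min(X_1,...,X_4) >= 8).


P(min >= 8) = P(all X_i >= 8) = (P(X_1 >= 8))^4
= (3/10)^4 = 81/10000

81/10000


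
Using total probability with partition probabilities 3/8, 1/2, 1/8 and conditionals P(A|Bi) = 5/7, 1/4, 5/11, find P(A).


P(A) = P(A|B1)P(B1) + P(A|B2)P(B2) + P(A|B3)P(B3)
= 5/7*3/8 + 1/4*1/2 + 5/11*1/8
= 15/56 + 1/8 + 5/88 = 277/616

277/616


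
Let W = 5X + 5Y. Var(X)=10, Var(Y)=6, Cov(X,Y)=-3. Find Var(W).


Var(5X + 5Y) = 5^2*Var(X) + 5^2*Var(Y) + 2*5*5*Cov(X,Y)
= 25*10 + 25*6 + 50*(-3)
= 250 + 150 - 150 = 250

250


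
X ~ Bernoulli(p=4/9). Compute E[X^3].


For Bernoulli: X in {0,1}
E[X^3] = 0^3*(1-4/9) + 1^3*4/9 = 4/9

4/9


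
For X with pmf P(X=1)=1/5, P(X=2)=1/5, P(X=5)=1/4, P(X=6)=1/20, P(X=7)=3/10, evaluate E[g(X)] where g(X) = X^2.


E[X^2] = sum(g(x)*P(x))
= 1*1/5 + 4*1/5 + 25*1/4 + 36*1/20 + 49*3/10
= 95/4

95/4


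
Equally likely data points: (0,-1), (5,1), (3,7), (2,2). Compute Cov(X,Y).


E[X]=5/2, E[Y]=9/4, E[XY]=15/2
Cov(X,Y) = E[XY] - E[X]E[Y] = 15/2 - 5/2*9/4 = 15/8

15/8


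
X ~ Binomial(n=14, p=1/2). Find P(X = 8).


P(X=8) = C(14,8) * p^8 * (1-p)^6
= 3003 * 1/256 * 1/64
= 3003/16384

3003/16384


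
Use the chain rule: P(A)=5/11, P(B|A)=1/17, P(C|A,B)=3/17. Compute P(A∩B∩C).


P(A∩B∩C) = P(A) * P(B|A) * P(C|A∩B)
= 5/11 * 1/17 * 3/17
= 5/187 * 3/17 = 15/3179

15/3179


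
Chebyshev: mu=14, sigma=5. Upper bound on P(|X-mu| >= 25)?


k = 25/5 = 5
Chebyshev: P(|X-mu| >= k*sigma) <= 1/k^2 = 1/5^2 = 1/25

1/25


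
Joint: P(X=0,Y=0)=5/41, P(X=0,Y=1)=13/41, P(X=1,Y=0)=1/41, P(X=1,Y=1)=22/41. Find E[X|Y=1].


P(Y=1) = 35/41
E[X|Y=1] = (0*13 + 1*22)/35 = 22/35

22/35


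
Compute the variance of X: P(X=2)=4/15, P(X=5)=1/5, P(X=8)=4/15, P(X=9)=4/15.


E[X] = 91/15, E[X^2] = 671/15
Var(X) = E[X^2] - (E[X])^2 = 671/15 - (91/15)^2 = 1784/225

1784/225


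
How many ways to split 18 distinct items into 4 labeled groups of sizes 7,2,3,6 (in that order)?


18! = 6402373705728000
Denominator: 7!=5040 * 2!=2 * 3!=6 * 6!=720
Coefficient = 6402373705728000 / 43545600 = 147026880

147026880


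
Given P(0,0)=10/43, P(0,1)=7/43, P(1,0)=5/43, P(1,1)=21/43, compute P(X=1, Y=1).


Read from table: P(X=1, Y=1) = 21/43

21/43


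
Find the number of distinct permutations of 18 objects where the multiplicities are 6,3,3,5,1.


18! = 6402373705728000
Denominator: 6!=720 * 3!=6 * 3!=6 * 5!=120 * 1!=1
Coefficient = 6402373705728000 / 3110400 = 2058376320

2058376320


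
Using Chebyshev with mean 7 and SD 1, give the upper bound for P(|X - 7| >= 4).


k = 4/1 = 4
Chebyshev: P(|X-mu| >= k*sigma) <= 1/k^2 = 1/4^2 = 1/16

1/16


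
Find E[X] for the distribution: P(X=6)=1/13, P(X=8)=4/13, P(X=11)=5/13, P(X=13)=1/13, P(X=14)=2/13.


E[X] = sum(x * P(x))
= 6*1/13 + 8*4/13 + 11*5/13 + 13*1/13 + 14*2/13
= 134/13

134/13


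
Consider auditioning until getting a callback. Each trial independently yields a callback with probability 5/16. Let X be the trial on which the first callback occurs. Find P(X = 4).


P(X=4) = (1-p)^3 * p = (11/16)^3 * 5/16
= 1331/4096 * 5/16 = 6655/65536

6655/65536


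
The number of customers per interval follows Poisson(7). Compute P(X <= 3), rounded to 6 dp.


P(X<=3) = e^(-7)*7^0/0! + e^(-7)*7^1/1! + e^(-7)*7^2/2! + e^(-7)*7^3/3!
≈ 0.0009118820 + 0.0063831738 + 0.0223411082 + 0.0521292524
= 0.0817654164
≈ 0.081765

0.081765


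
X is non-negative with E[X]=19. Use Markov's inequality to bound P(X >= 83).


Markov: P(X >= a) <= E[X]/a
P(X >= 83) <= 19/83

19/83


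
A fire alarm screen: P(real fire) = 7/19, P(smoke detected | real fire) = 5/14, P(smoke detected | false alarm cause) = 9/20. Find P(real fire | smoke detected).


P(A) = P(A|B)P(B) + P(A|B')P(B') = 5/14*7/19 + 9/20*12/19 = 79/190
P(B|A) = P(A|B)P(B)/P(A) = (5/38)/(79/190) = 25/79

25/79


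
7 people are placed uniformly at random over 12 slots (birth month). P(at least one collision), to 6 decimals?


P(all different) = prod((12-i)/12 for i=0..6) = 0.111400
P(at least one match) = 1 - 0.111400 = 0.888600

0.888600


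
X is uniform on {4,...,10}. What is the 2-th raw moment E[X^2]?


E[X^2] = (1/7) * sum(x^2 for x=4..10)
= 371/7 = 53

53


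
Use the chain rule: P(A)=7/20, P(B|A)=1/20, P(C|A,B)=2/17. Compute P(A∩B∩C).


P(A∩B∩C) = P(A) * P(B|A) * P(C|A∩B)
= 7/20 * 1/20 * 2/17
= 7/400 * 2/17 = 7/3400

7/3400


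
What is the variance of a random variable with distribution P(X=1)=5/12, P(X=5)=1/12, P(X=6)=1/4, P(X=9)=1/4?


E[X] = 55/12, E[X^2] = 127/4
Var(X) = E[X^2] - (E[X])^2 = 127/4 - (55/12)^2 = 1547/144

1547/144


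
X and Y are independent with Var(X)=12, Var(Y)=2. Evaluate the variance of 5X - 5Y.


Independence => Cov(X,Y)=0
Var(5X - 5Y) = 5^2*Var(X) + (-5)^2*Var(Y)
= 25*12 + 25*2 = 350

350


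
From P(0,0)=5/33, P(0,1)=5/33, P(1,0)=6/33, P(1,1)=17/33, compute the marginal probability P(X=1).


P(X=1) = P(1,0)+P(1,1) = 6/33 + 17/33 = 23/33

23/33


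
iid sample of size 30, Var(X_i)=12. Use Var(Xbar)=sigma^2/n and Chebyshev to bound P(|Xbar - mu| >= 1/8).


Var(Xbar) = Var(X)/n = 12/30
Chebyshev: P(|Xbar-mu| >= 1/8) <= Var(Xbar)/(1/8)^2 = (2/5)/(1/64) = 128/5
Bound exceeds 1, so trivial bound: 1

1


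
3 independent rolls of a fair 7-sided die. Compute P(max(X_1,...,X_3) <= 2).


P(max <= 2) = P(all X_i <= 2) = (P(X_1 <= 2))^3
= (2/7)^3 = 8/343

8/343


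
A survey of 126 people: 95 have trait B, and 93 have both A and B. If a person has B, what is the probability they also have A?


P(A|B) = P(A∩B)/P(B) = (93/126)/(95/126) = 93/95

93/95


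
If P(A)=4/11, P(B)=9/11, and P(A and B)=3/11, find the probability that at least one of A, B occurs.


P(A∪B) = P(A) + P(B) - P(A∩B)
= 4/11 + 9/11 - 3/11 = 10/11

10/11


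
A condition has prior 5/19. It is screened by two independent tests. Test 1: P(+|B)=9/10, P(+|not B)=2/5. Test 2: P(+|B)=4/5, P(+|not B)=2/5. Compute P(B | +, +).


After test 1: P(+) = 9/10*5/19 + 2/5*14/19 = 101/190
P(B|+) = (9/38)/(101/190) = 45/101
After test 2 (use post1 as new prior): P(+) = 4/5*45/101 + 2/5*56/101 = 292/505
P(B|+,+) = (36/101)/(292/505) = 45/73

45/73


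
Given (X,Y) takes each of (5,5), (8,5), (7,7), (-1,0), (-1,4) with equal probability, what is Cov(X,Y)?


E[X]=18/5, E[Y]=21/5, E[XY]=22
Cov(X,Y) = E[XY] - E[X]E[Y] = 22 - 18/5*21/5 = 172/25

172/25


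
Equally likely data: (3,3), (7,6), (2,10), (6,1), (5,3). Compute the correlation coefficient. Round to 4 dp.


Cov(X,Y) = -2.7600, Var(X) = 3.4400, Var(Y) = 9.8400
rho = Cov/(sqrt(VarX)*sqrt(VarY)) = -0.4744

-0.4744


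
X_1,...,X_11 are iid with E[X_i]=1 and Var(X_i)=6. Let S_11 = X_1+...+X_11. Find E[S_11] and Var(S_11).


E[S_n] = n*mu = 11*1 = 11
Var(S_n) = n*sigma^2 = 11*6 = 66

E[S_11]=11, Var(S_11)=66


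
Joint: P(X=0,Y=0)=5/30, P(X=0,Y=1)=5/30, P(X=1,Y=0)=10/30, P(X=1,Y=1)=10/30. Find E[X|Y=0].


P(Y=0) = 15/30
E[X|Y=0] = (0*5 + 1*10)/15 = 10/15 = 2/3

2/3


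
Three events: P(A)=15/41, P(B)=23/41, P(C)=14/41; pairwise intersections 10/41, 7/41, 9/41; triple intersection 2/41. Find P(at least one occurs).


P(A∪B∪C) = P(A)+P(B)+P(C) - P(AB)-P(AC)-P(BC) + P(ABC)
= 15/41+23/41+14/41 - 10/41-7/41-9/41 + 2/41
= 28/41

28/41


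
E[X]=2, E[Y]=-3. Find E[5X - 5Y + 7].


E[5X - 5Y + 7] = 5*E[X] - 5*E[Y] + 7
= (5)*(2) + (-5)*(-3) + (7)
= 10 + 15 + 7 = 32

32


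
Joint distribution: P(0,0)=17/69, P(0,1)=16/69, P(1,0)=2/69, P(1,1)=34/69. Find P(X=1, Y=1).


Read from table: P(X=1, Y=1) = 34/69

34/69


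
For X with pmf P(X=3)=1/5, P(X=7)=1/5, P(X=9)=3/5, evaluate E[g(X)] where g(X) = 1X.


E[1X] = sum(g(x)*P(x))
= 3*1/5 + 7*1/5 + 9*3/5
= 37/5

37/5


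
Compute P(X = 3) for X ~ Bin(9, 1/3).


P(X=3) = C(9,3) * p^3 * (1-p)^6
= 84 * 1/27 * 64/729
= 1792/6561

1792/6561


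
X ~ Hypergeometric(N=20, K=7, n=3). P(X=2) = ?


P(X=2) = C(7,2)*C(13,1) / C(20,3)
= 21*13 / 1140
= 273/1140 = 91/380

91/380


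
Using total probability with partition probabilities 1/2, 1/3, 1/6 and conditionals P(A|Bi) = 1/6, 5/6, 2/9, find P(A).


P(A) = P(A|B1)P(B1) + P(A|B2)P(B2) + P(A|B3)P(B3)
= 1/6*1/2 + 5/6*1/3 + 2/9*1/6
= 1/12 + 5/18 + 1/27 = 43/108

43/108


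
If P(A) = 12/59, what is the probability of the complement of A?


P(A') = 1 - P(A) = 1 - 12/59 = 47/59

47/59


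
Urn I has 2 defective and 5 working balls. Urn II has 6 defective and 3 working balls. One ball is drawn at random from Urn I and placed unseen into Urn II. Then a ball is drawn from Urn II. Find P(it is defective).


P(transfer defective) = 2/7; P(transfer working) = 5/7
If defective transferred: Urn II has 7 defective of 10, so P(defective|defective moved) = 7/10
If working transferred: Urn II has 6 defective of 10, so P(defective|working moved) = 3/5
By total probability: P(defective) = 2/7*7/10 + 5/7*3/5 = 22/35

22/35


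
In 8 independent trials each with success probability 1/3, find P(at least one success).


P(at least one) = 1 - P(none)
P(none) = (1 - 1/3)^8 = (2/3)^8 = 256/6561
P(at least one) = 1 - 256/6561 = 6305/6561

6305/6561


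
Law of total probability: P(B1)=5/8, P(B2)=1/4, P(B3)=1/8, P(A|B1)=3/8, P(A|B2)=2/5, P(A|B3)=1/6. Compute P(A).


P(A) = P(A|B1)P(B1) + P(A|B2)P(B2) + P(A|B3)P(B3)
= 3/8*5/8 + 2/5*1/4 + 1/6*1/8
= 15/64 + 1/10 + 1/48 = 341/960

341/960


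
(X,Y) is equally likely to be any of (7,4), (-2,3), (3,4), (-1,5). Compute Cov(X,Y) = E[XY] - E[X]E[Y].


E[X]=7/4, E[Y]=4, E[XY]=29/4
Cov(X,Y) = E[XY] - E[X]E[Y] = 29/4 - 7/4*4 = 1/4

1/4


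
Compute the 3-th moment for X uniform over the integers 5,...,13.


E[X^3] = (1/9) * sum(x^3 for x=5..13)
= 8181/9 = 909

909


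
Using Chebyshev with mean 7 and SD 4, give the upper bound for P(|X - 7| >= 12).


k = 12/4 = 3
Chebyshev: P(|X-mu| >= k*sigma) <= 1/k^2 = 1/3^2 = 1/9

1/9


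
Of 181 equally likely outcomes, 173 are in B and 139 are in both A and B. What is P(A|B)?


P(A|B) = P(A∩B)/P(B) = (139/181)/(173/181) = 139/173

139/173


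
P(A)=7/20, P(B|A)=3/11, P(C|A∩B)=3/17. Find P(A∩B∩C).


P(A∩B∩C) = P(A) * P(B|A) * P(C|A∩B)
= 7/20 * 3/11 * 3/17
= 21/220 * 3/17 = 63/3740

63/3740


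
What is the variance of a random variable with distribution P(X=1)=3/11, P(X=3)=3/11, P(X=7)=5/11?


E[X] = 47/11, E[X^2] = 25
Var(X) = E[X^2] - (E[X])^2 = 25 - (47/11)^2 = 816/121

816/121


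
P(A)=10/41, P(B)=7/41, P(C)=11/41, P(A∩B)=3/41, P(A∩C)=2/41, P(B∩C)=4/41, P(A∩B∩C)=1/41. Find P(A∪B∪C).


P(A∪B∪C) = P(A)+P(B)+P(C) - P(AB)-P(AC)-P(BC) + P(ABC)
= 10/41+7/41+11/41 - 3/41-2/41-4/41 + 1/41
= 20/41

20/41


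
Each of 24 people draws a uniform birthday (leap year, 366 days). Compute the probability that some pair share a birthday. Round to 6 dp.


P(all different) = prod((366-i)/366 for i=0..23) = 0.462654
P(at least one match) = 1 - 0.462654 = 0.537346

0.537346


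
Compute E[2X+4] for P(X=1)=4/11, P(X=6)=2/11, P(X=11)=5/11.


E[2X+4] = sum(g(x)*P(x))
= 6*4/11 + 16*2/11 + 26*5/11
= 186/11

186/11


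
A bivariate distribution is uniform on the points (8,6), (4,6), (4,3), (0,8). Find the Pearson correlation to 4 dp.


Cov(X,Y) = -2.0000, Var(X) = 8.0000, Var(Y) = 3.1875
rho = Cov/(sqrt(VarX)*sqrt(VarY)) = -0.3961

-0.3961


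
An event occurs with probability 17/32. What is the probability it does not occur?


P(A') = 1 - P(A) = 1 - 17/32 = 15/32

15/32


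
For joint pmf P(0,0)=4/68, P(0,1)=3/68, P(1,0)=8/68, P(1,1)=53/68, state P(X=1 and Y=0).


Read from table: P(X=1, Y=0) = 8/68 = 2/17

2/17


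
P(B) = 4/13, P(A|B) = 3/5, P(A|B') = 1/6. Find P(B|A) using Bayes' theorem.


P(A) = P(A|B)P(B) + P(A|B')P(B') = 3/5*4/13 + 1/6*9/13 = 3/10
P(B|A) = P(A|B)P(B)/P(A) = (12/65)/(3/10) = 8/13

8/13


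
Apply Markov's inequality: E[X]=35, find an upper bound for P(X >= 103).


Markov: P(X >= a) <= E[X]/a
P(X >= 103) <= 35/103

35/103


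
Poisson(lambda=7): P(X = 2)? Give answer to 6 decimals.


P(X=2) = e^(-7) * 7^2 / 2!
≈ 0.0009118819656 * 49 / 2
≈ 0.022341

0.022341


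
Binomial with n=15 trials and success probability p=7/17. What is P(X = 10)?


P(X=10) = C(15,10) * p^10 * (1-p)^5
= 3003 * 282475249/2015993900449 * 100000/1419857
= 84827317274700000/2862423051509815793

84827317274700000/2862423051509815793


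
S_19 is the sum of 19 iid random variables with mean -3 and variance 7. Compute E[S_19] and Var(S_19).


E[S_n] = n*mu = 19*-3 = -57
Var(S_n) = n*sigma^2 = 19*7 = 133

E[S_19]=-57, Var(S_19)=133


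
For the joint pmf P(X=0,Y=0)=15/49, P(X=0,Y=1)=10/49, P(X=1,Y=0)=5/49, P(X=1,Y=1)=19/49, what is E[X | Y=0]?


P(Y=0) = 20/49
E[X|Y=0] = (0*15 + 1*5)/20 = 5/20 = 1/4

1/4


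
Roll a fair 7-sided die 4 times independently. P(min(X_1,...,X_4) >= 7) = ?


P(min >= 7) = P(all X_i >= 7) = (P(X_1 >= 7))^4
= (1/7)^4 = 1/2401

1/2401


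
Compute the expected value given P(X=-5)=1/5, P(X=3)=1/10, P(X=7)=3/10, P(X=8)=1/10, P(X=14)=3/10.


E[X] = sum(x * P(x))
= -5*1/5 + 3*1/10 + 7*3/10 + 8*1/10 + 14*3/10
= 32/5

32/5


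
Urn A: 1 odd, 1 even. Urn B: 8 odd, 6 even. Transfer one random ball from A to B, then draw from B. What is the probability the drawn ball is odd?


P(transfer odd) = 1/2; P(transfer even) = 1/2
If odd transferred: Urn II has 9 odd of 15, so P(odd|odd moved) = 3/5
If even transferred: Urn II has 8 odd of 15, so P(odd|even moved) = 8/15
By total probability: P(odd) = 1/2*3/5 + 1/2*8/15 = 17/30

17/30


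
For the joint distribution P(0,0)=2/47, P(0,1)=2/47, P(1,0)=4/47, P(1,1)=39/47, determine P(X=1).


P(X=1) = P(1,0)+P(1,1) = 4/47 + 39/47 = 43/47

43/47


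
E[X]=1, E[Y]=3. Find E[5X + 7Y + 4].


E[5X + 7Y + 4] = 5*E[X] + 7*E[Y] + 4
= (5)*(1) + (7)*(3) + (4)
= 5 + 21 + 4 = 30

30


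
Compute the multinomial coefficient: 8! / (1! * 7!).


8! = 40320
Denominator: 1!=1 * 7!=5040
Coefficient = 40320 / 5040 = 8

8


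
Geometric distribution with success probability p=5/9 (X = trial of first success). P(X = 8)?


P(X=8) = (1-p)^7 * p = (4/9)^7 * 5/9
= 16384/4782969 * 5/9 = 81920/43046721

81920/43046721


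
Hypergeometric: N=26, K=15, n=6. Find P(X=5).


P(X=5) = C(15,5)*C(11,1) / C(26,6)
= 3003*11 / 230230
= 33033/230230 = 33/230

33/230


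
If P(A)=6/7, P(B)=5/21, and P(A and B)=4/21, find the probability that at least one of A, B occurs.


P(A∪B) = P(A) + P(B) - P(A∩B)
= 6/7 + 5/21 - 4/21 = 19/21

19/21


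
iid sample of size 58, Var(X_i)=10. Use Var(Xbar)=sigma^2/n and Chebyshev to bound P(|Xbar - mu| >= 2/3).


Var(Xbar) = Var(X)/n = 10/58
Chebyshev: P(|Xbar-mu| >= 2/3) <= Var(Xbar)/(2/3)^2 = (5/29)/(4/9) = 45/116

45/116


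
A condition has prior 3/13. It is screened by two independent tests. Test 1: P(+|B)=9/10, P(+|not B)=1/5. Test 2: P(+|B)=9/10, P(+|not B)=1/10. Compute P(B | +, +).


After test 1: P(+) = 9/10*3/13 + 1/5*10/13 = 47/130
P(B|+) = (27/130)/(47/130) = 27/47
After test 2 (use post1 as new prior): P(+) = 9/10*27/47 + 1/10*20/47 = 263/470
P(B|+,+) = (243/470)/(263/470) = 243/263

243/263


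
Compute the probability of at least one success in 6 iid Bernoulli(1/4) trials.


P(at least one) = 1 - P(none)
P(none) = (1 - 1/4)^6 = (3/4)^6 = 729/4096
P(at least one) = 1 - 729/4096 = 3367/4096

3367/4096


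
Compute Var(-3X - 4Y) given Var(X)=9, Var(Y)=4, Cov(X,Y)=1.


Var(-3X - 4Y) = (-3)^2*Var(X) + (-4)^2*Var(Y) + 2*(-3)*(-4)*Cov(X,Y)
= 9*9 + 16*4 + 24*1
= 81 + 64 + 24 = 169

169


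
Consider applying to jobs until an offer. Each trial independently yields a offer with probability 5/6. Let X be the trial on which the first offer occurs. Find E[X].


For geometric (trials until first success), E[X] = 1/p = 1/(5/6) = 6/5

6/5


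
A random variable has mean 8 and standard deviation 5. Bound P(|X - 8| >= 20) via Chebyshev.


k = 20/5 = 4
Chebyshev: P(|X-mu| >= k*sigma) <= 1/k^2 = 1/4^2 = 1/16

1/16


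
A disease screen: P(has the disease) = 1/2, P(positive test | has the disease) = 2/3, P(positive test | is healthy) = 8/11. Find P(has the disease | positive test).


P(A) = P(A|B)P(B) + P(A|B')P(B') = 2/3*1/2 + 8/11*1/2 = 23/33
P(B|A) = P(A|B)P(B)/P(A) = (1/3)/(23/33) = 11/23

11/23


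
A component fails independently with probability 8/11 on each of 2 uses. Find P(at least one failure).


P(at least one) = 1 - P(none)
P(none) = (1 - 8/11)^2 = (3/11)^2 = 9/121
P(at least one) = 1 - 9/121 = 112/121

112/121


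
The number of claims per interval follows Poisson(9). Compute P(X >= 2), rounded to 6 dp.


P(X>=2) = 1 - P(X<=1) = 1 - (e^(-9)*9^0/0! + e^(-9)*9^1/1!)
≈ 1 - (0.0001234098 + 0.0011106882)
= 1 - 0.0012340980 = 0.9987659020
≈ 0.998766

0.998766


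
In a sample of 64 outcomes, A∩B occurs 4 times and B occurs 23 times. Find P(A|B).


P(A|B) = P(A∩B)/P(B) = (4/64)/(23/64) = 4/23

4/23


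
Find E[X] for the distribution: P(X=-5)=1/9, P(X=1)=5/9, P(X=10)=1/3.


E[X] = sum(x * P(x))
= -5*1/9 + 1*5/9 + 10*1/3
= 10/3

10/3


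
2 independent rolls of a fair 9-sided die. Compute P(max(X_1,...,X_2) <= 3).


P(max <= 3) = P(all X_i <= 3) = (P(X_1 <= 3))^2
= (3/9)^2 = (1/3)^2 = 1/9

1/9


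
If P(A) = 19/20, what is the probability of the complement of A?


P(A') = 1 - P(A) = 1 - 19/20 = 1/20

1/20


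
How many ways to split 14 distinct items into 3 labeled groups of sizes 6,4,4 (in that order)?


14! = 87178291200
Denominator: 6!=720 * 4!=24 * 4!=24
Coefficient = 87178291200 / 414720 = 210210

210210


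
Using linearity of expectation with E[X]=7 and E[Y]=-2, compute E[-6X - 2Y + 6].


E[-6X - 2Y + 6] = -6*E[X] - 2*E[Y] + 6
= (-6)*(7) + (-2)*(-2) + (6)
= -42 + 4 + 6 = -32

-32


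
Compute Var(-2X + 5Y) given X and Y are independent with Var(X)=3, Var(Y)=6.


Independence => Cov(X,Y)=0
Var(-2X + 5Y) = (-2)^2*Var(X) + 5^2*Var(Y)
= 4*3 + 25*6 = 162

162


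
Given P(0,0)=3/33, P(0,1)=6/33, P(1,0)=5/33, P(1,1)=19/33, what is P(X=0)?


P(X=0) = P(0,0)+P(0,1) = 3/33 + 6/33 = 9/33 = 3/11

3/11


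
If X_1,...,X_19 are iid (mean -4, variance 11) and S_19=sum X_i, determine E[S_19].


E[S_n] = n*E[X_1] = 19*-4 = -76

-76


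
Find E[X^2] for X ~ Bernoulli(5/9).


For Bernoulli: X in {0,1}
E[X^2] = 0^2*(1-5/9) + 1^2*5/9 = 5/9

5/9


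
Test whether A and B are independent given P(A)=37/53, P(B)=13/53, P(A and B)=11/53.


P(A)*P(B) = 37/53*13/53 = 481/2809
P(A∩B) = 11/53 != 481/2809, so not independent

No, A and B are not independent


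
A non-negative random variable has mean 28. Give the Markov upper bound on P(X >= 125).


Markov: P(X >= a) <= E[X]/a
P(X >= 125) <= 28/125

28/125


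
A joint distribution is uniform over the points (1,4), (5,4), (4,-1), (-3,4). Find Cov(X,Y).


E[X]=7/4, E[Y]=11/4, E[XY]=2
Cov(X,Y) = E[XY] - E[X]E[Y] = 2 - 7/4*11/4 = -45/16

-45/16


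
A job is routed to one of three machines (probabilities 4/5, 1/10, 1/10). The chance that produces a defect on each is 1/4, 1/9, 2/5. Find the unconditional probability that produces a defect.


P(A) = P(A|B1)P(B1) + P(A|B2)P(B2) + P(A|B3)P(B3)
= 1/4*4/5 + 1/9*1/10 + 2/5*1/10
= 1/5 + 1/90 + 1/25 = 113/450

113/450


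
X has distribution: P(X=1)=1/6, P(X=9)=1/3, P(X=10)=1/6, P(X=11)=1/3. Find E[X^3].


E[X^3] = sum(g(x)*P(x))
= 1*1/6 + 729*1/3 + 1000*1/6 + 1331*1/3
= 1707/2

1707/2


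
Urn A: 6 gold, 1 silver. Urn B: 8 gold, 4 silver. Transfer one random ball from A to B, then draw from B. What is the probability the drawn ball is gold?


P(transfer gold) = 6/7; P(transfer silver) = 1/7
If gold transferred: Urn II has 9 gold of 13, so P(gold|gold moved) = 9/13
If silver transferred: Urn II has 8 gold of 13, so P(gold|silver moved) = 8/13
By total probability: P(gold) = 6/7*9/13 + 1/7*8/13 = 62/91

62/91


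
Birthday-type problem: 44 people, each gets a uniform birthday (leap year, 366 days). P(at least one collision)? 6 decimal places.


P(all different) = prod((366-i)/366 for i=0..43) = 0.067633
P(at least one match) = 1 - 0.067633 = 0.932367

0.932367


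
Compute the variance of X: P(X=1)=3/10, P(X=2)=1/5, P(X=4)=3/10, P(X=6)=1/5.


E[X] = 31/10, E[X^2] = 131/10
Var(X) = E[X^2] - (E[X])^2 = 131/10 - (31/10)^2 = 349/100

349/100


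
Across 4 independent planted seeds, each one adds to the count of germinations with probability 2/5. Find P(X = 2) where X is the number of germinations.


P(X=2) = C(4,2) * p^2 * (1-p)^2
= 6 * 4/25 * 9/25
= 216/625

216/625


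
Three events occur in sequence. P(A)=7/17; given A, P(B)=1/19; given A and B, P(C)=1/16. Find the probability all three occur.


P(A∩B∩C) = P(A) * P(B|A) * P(C|A∩B)
= 7/17 * 1/19 * 1/16
= 7/323 * 1/16 = 7/5168

7/5168


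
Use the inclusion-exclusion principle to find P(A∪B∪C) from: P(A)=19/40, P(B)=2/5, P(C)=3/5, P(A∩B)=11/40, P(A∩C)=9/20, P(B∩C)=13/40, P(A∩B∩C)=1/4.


P(A∪B∪C) = P(A)+P(B)+P(C) - P(AB)-P(AC)-P(BC) + P(ABC)
= 19/40+2/5+3/5 - 11/40-9/20-13/40 + 1/4
= 27/40

27/40


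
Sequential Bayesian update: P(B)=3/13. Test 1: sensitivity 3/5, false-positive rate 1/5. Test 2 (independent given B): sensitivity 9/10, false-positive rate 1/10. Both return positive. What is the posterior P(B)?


After test 1: P(+) = 3/5*3/13 + 1/5*10/13 = 19/65
P(B|+) = (9/65)/(19/65) = 9/19
After test 2 (use post1 as new prior): P(+) = 9/10*9/19 + 1/10*10/19 = 91/190
P(B|+,+) = (81/190)/(91/190) = 81/91

81/91
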